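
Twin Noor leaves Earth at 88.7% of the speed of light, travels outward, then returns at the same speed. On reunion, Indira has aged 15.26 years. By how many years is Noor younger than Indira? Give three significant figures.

β = 0.887; γ = 1/√(1 − 0.887²) = 1/√0.2132 = 2.166
Noor's elapsed proper time: τ = 15.26/2.166 = 7.047 years.
Age gap = Δt − τ = 15.26 − 7.047 years.

Δt − τ = 8.21 years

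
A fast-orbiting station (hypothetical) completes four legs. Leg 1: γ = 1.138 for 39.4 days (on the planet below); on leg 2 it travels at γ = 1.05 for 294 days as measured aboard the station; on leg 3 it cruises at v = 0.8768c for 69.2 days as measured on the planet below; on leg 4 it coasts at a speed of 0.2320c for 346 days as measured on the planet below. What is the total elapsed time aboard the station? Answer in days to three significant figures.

τ = 698 days

Leg 1: γ = 1.138; τ_1 = 39.4/1.138 = 34.62 days.
Leg 2: 294 days is already measured aboard the station.
Leg 3: γ = 1/√(1 − 0.8768²) = 1/√0.2312 = 2.080; τ_3 = 69.2/2.080 = 33.28 days.
Leg 4: γ = 1/√(1 − 0.2320²) = 1/√0.9462 = 1.028; τ_4 = 346/1.028 = 336.6 days.
Total: 34.62 + 294.0 + 33.28 + 336.6 days.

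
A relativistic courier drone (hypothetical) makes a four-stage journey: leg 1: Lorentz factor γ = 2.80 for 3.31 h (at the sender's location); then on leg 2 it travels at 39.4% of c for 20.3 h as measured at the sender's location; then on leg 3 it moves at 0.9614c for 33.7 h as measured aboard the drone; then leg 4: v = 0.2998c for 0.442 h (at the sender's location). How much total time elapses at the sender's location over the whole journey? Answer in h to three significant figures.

Δt = 147 h

Leg 1: 3.31 h is already measured at the sender's location.
Leg 2: 20.3 h is already measured at the sender's location.
Leg 3: γ = 1/√(1 − 0.9614²) = 1/√0.07571 = 3.634; Δt_3 = 3.634 × 33.7 = 122.5 h.
Leg 4: 0.442 h is already measured at the sender's location.
Total: 3.310 + 20.30 + 122.5 + 0.4420 h.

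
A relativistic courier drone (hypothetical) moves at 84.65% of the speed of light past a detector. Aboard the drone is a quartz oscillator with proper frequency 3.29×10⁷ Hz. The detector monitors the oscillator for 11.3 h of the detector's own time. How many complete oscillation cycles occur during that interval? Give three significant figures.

N = 7.13×10¹¹

β = 0.8465; γ = 1/√(1 − 0.8465²) = 1/√0.2834 = 1.878
During 11.3 h of lab time, the oscillator's proper time advances by τ = Δt/γ = 11.3/1.878 = 6.016 h = 2.166×10⁴ s.
N = f × τ = 3.29×10⁷ × 2.166×10⁴ = 7.125×10¹¹.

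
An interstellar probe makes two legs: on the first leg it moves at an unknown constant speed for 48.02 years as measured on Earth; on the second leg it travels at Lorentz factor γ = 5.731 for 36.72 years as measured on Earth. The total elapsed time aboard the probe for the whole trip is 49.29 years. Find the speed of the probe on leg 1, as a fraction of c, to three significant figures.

β = 0.450

Leg 1: speed unknown; τ_1 = 48.02/γ_1.
Leg 2: γ = 5.731; τ_2 = 36.72/5.731 = 6.407 years.
Total proper time: τ_1 + 6.407 = 49.29, so τ_1 = 49.29 − 6.407 = 42.88 years.
γ_1 = 48.02/42.88 = 1.120; β = √(1 − 1/γ²) = √0.2025.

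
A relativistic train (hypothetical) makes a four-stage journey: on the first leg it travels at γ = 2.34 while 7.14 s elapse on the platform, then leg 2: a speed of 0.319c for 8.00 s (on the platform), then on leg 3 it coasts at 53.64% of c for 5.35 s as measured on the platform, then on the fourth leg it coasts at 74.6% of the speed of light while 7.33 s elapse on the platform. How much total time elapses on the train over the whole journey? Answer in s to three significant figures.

Leg 1: γ = 2.34; τ_1 = 7.14/2.340 = 3.051 s.
Leg 2: γ = 1/√(1 − 0.319²) = 1/√0.8982 = 1.055; τ_2 = 8.00/1.055 = 7.582 s.
Leg 3: β = 0.5364; γ = 1/√(1 − 0.5364²) = 1/√0.7123 = 1.185; τ_3 = 5.35/1.185 = 4.515 s.
Leg 4: β = 0.746; γ = 1/√(1 − 0.746²) = 1/√0.4435 = 1.502; τ_4 = 7.33/1.502 = 4.881 s.
Total: 3.051 + 7.582 + 4.515 + 4.881 s.

τ = 20.0 s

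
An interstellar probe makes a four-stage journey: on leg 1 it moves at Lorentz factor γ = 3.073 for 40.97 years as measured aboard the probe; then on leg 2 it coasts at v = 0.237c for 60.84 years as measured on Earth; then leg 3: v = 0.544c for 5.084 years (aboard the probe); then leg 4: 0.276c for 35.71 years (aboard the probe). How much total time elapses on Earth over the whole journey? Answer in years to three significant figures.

Leg 1: γ = 3.073; Δt_1 = 3.073 × 40.97 = 125.9 years.
Leg 2: 60.84 years is already measured on Earth.
Leg 3: γ = 1/√(1 − 0.544²) = 1/√0.7041 = 1.192; Δt_3 = 1.192 × 5.084 = 6.059 years.
Leg 4: γ = 1/√(1 − 0.276²) = 1/√0.9238 = 1.040; Δt_4 = 1.040 × 35.71 = 37.15 years.
Total: 125.9 + 60.84 + 6.059 + 37.15 years.

Δt = 230 years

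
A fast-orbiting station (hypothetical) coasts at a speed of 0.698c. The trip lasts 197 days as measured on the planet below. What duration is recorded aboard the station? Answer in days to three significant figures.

γ = 1/√(1 − 0.698²) = 1/√0.5128 = 1.396
The interval measured on the planet below is the dilated one; the clock aboard the station measures the proper time τ = Δt/γ = 197/1.396 days.

τ = 141 days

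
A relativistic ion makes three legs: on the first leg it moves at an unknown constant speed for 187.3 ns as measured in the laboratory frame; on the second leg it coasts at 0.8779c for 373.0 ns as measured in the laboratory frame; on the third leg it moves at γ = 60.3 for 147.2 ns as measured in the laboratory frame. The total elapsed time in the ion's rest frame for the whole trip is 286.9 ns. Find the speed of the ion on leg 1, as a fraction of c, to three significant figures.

β = 0.825

Leg 1: speed unknown; τ_1 = 187.3/γ_1.
Leg 2: γ = 1/√(1 − 0.8779²) = 1/√0.2293 = 2.088; τ_2 = 373.0/2.088 = 178.6 ns.
Leg 3: γ = 60.3; τ_3 = 147.2/60.30 = 2.441 ns.
Total proper time: τ_1 + 178.6 + 2.441 = 286.9, so τ_1 = 286.9 − 181.0 = 105.9 ns.
γ_1 = 187.3/105.9 = 1.769; β = √(1 − 1/γ²) = √0.6806.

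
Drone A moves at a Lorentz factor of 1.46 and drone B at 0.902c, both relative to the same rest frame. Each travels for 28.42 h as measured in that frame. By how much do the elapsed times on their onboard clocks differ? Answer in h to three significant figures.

A: γ = 1.46; τ_A = 28.42/1.460 = 19.47 h.
B: γ = 1/√(1 − 0.902²) = 1/√0.1864 = 2.316; τ_B = 28.42/2.316 = 12.27 h.

|τ_A − τ_B| = 7.20 h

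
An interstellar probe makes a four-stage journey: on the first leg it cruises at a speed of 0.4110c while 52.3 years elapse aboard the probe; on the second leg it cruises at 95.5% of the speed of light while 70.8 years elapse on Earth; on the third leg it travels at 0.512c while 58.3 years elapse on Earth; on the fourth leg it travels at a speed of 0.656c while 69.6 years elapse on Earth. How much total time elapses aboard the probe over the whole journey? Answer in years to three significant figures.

Leg 1: 52.3 years is already measured aboard the probe.
Leg 2: β = 0.955; γ = 1/√(1 − 0.955²) = 1/√0.08798 = 3.371; τ_2 = 70.8/3.371 = 21.00 years.
Leg 3: γ = 1/√(1 − 0.512²) = 1/√0.7379 = 1.164; τ_3 = 58.3/1.164 = 50.08 years.
Leg 4: γ = 1/√(1 − 0.656²) = 1/√0.5697 = 1.325; τ_4 = 69.6/1.325 = 52.53 years.
Total: 52.30 + 21.00 + 50.08 + 52.53 years.

τ = 176 years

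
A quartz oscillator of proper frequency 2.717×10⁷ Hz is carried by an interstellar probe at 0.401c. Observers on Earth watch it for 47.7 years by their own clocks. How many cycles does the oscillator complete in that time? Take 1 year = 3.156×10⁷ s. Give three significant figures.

γ = 1/√(1 − 0.401²) = 1/√0.8392 = 1.092
During 47.7 years of lab time, the oscillator's proper time advances by τ = Δt/γ = 47.7/1.092 = 43.70 years = 1.379×10⁹ s.
N = f × τ = 2.717×10⁷ × 1.379×10⁹ = 3.747×10¹⁶.

N = 3.75×10¹⁶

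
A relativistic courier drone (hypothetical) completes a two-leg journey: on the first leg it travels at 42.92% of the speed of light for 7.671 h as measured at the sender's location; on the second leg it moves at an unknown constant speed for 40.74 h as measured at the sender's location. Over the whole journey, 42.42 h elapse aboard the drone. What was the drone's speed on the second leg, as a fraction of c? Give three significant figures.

β = 0.491

Leg 1: β = 0.4292; γ = 1/√(1 − 0.4292²) = 1/√0.8158 = 1.107; τ_1 = 7.671/1.107 = 6.929 h.
Leg 2: speed unknown; τ_2 = 40.74/γ_2.
Total proper time: 6.929 + τ_2 = 42.42, so τ_2 = 42.42 − 6.929 = 35.49 h.
γ_2 = 40.74/35.49 = 1.148; β = √(1 − 1/γ²) = √0.2411.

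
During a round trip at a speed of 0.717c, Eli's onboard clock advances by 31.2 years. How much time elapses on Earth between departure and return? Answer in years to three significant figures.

γ = 1/√(1 − 0.717²) = 1/√0.4859 = 1.435
Earth-frame duration is the dilated interval: Δt = γτ = 1.435 × 31.2 years.

Δt = 44.8 years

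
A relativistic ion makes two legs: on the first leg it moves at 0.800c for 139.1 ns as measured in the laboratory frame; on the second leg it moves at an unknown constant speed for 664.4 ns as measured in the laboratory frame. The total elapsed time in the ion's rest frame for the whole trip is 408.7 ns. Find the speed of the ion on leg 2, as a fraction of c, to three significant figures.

Leg 1: γ = 1/√(1 − 0.800²) = 5/3 ≈ 1.667; τ_1 = 139.1/1.667 = 83.46 ns.
Leg 2: speed unknown; τ_2 = 664.4/γ_2.
Total proper time: 83.46 + τ_2 = 408.7, so τ_2 = 408.7 − 83.46 = 325.2 ns.
γ_2 = 664.4/325.2 = 2.043; β = √(1 − 1/γ²) = √0.7604.

β = 0.872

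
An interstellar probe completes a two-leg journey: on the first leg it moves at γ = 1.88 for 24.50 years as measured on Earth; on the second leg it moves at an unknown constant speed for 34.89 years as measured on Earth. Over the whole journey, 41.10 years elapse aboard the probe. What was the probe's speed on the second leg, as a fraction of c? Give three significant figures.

Leg 1: γ = 1.88; τ_1 = 24.50/1.880 = 13.03 years.
Leg 2: speed unknown; τ_2 = 34.89/γ_2.
Total proper time: 13.03 + τ_2 = 41.10, so τ_2 = 41.10 − 13.03 = 28.07 years.
γ_2 = 34.89/28.07 = 1.243; β = √(1 − 1/γ²) = √0.3528.

β = 0.594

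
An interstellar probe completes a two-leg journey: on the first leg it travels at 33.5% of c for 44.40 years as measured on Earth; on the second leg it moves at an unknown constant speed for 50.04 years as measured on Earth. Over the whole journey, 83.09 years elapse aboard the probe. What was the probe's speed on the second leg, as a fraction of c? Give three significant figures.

Leg 1: β = 0.335; γ = 1/√(1 − 0.335²) = 1/√0.8878 = 1.061; τ_1 = 44.40/1.061 = 41.83 years.
Leg 2: speed unknown; τ_2 = 50.04/γ_2.
Total proper time: 41.83 + τ_2 = 83.09, so τ_2 = 83.09 − 41.83 = 41.26 years.
γ_2 = 50.04/41.26 = 1.213; β = √(1 − 1/γ²) = √0.3203.

β = 0.566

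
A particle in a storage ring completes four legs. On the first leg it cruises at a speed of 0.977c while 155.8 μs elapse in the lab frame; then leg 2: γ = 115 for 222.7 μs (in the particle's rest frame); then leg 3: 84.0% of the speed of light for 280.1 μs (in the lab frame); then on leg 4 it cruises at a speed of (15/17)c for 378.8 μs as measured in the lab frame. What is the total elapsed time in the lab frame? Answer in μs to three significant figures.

Δt = 2.64×10⁴ μs

Leg 1: 155.8 μs is already measured in the lab frame.
Leg 2: γ = 115; Δt_2 = 115.0 × 222.7 = 2.561×10⁴ μs.
Leg 3: 280.1 μs is already measured in the lab frame.
Leg 4: 378.8 μs is already measured in the lab frame.
Total: 155.8 + 2.561×10⁴ + 280.1 + 378.8 μs.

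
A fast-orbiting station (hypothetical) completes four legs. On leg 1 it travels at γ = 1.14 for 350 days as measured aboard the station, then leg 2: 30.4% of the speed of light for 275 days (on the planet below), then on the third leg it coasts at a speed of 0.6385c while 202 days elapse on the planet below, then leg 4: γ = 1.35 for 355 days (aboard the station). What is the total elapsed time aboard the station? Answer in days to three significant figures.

Leg 1: 350 days is already measured aboard the station.
Leg 2: β = 0.304; γ = 1/√(1 − 0.304²) = 1/√0.9076 = 1.050; τ_2 = 275/1.050 = 262.0 days.
Leg 3: γ = 1/√(1 − 0.6385²) = 1/√0.5923 = 1.299; τ_3 = 202/1.299 = 155.5 days.
Leg 4: 355 days is already measured aboard the station.
Total: 350.0 + 262.0 + 155.5 + 355.0 days.

τ = 1120 days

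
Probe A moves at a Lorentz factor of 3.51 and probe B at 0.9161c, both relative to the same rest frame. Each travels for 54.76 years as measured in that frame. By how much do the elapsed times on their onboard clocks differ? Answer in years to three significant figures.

|τ_A − τ_B| = 6.35 years

A: γ = 3.51; τ_A = 54.76/3.510 = 15.60 years.
B: γ = 1/√(1 − 0.9161²) = 1/√0.1608 = 2.494; τ_B = 54.76/2.494 = 21.96 years.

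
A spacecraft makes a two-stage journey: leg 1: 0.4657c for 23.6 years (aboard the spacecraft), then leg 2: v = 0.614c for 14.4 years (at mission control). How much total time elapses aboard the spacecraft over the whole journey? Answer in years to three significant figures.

τ = 35.0 years

Leg 1: 23.6 years is already measured aboard the spacecraft.
Leg 2: γ = 1/√(1 − 0.614²) = 1/√0.6230 = 1.267; τ_2 = 14.4/1.267 = 11.37 years.
Total: 23.60 + 11.37 years.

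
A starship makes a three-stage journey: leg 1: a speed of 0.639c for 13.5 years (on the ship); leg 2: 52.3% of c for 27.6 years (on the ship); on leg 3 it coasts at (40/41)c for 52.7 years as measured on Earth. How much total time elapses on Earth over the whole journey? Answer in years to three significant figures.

Δt = 103 years

Leg 1: γ = 1/√(1 − 0.639²) = 1/√0.5917 = 1.300; Δt_1 = 1.300 × 13.5 = 17.55 years.
Leg 2: β = 0.523; γ = 1/√(1 − 0.523²) = 1/√0.7265 = 1.173; Δt_2 = 1.173 × 27.6 = 32.38 years.
Leg 3: 52.7 years is already measured on Earth.
Total: 17.55 + 32.38 + 52.70 years.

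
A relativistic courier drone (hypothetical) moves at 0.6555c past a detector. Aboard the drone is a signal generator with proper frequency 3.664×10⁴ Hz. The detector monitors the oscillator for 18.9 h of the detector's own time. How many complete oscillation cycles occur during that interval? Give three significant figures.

γ = 1/√(1 − 0.6555²) = 1/√0.5703 = 1.324
During 18.9 h of lab time, the oscillator's proper time advances by τ = Δt/γ = 18.9/1.324 = 14.27 h = 5.138×10⁴ s.
N = f × τ = 3.664×10⁴ × 5.138×10⁴ = 1.883×10⁹.

N = 1.88×10⁹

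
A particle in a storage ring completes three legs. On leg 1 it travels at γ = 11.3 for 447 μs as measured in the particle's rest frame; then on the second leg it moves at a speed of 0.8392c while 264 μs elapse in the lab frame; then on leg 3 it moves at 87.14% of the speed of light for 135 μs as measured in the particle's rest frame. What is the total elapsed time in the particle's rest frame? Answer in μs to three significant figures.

τ = 726 μs

Leg 1: 447 μs is already measured in the particle's rest frame.
Leg 2: γ = 1/√(1 − 0.8392²) = 1/√0.2957 = 1.839; τ_2 = 264/1.839 = 143.6 μs.
Leg 3: 135 μs is already measured in the particle's rest frame.
Total: 447.0 + 143.6 + 135.0 μs.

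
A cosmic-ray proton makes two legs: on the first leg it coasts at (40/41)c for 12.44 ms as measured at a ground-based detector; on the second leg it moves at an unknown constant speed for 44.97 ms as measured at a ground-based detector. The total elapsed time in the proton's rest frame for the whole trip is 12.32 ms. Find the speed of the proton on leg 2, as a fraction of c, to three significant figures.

β = 0.977

Leg 1: γ = 1/√(1 − (40/41)²) = 41/9 ≈ 4.556; τ_1 = 12.44/4.556 = 2.731 ms.
Leg 2: speed unknown; τ_2 = 44.97/γ_2.
Total proper time: 2.731 + τ_2 = 12.32, so τ_2 = 12.32 − 2.731 = 9.589 ms.
γ_2 = 44.97/9.589 = 4.690; β = √(1 − 1/γ²) = √0.9545.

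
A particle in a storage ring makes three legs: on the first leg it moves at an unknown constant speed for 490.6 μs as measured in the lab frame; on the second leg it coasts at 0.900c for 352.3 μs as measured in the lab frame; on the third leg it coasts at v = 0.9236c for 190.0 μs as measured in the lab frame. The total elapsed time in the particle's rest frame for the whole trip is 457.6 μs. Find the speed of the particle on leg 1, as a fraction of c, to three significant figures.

Leg 1: speed unknown; τ_1 = 490.6/γ_1.
Leg 2: γ = 1/√(1 − 0.900²) = 1/√0.1900 = 2.294; τ_2 = 352.3/2.294 = 153.6 μs.
Leg 3: γ = 1/√(1 − 0.9236²) = 1/√0.1470 = 2.609; τ_3 = 190.0/2.609 = 72.84 μs.
Total proper time: τ_1 + 153.6 + 72.84 = 457.6, so τ_1 = 457.6 − 226.4 = 231.2 μs.
γ_1 = 490.6/231.2 = 2.122; β = √(1 − 1/γ²) = √0.7779.

β = 0.882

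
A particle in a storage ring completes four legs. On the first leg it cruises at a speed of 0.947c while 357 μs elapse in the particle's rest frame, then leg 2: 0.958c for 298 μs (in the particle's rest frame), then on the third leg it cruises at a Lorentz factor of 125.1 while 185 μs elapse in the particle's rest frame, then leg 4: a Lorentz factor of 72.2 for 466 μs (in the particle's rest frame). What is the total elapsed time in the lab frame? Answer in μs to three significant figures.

Δt = 5.89×10⁴ μs

Leg 1: γ = 1/√(1 − 0.947²) = 1/√0.1032 = 3.113; Δt_1 = 3.113 × 357 = 1111 μs.
Leg 2: γ = 1/√(1 − 0.958²) = 1/√0.08224 = 3.487; Δt_2 = 3.487 × 298 = 1039 μs.
Leg 3: γ = 125.1; Δt_3 = 125.1 × 185 = 2.314×10⁴ μs.
Leg 4: γ = 72.2; Δt_4 = 72.20 × 466 = 3.365×10⁴ μs.
Total: 1111 + 1039 + 2.314×10⁴ + 3.365×10⁴ μs.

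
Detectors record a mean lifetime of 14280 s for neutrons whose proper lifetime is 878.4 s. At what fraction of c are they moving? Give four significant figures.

γ = Δt/τ₀ = 14280/878.4 = 16.26
β = √(1 − 1/γ²) = √(1 − 0.003784) = √0.9962

v = 0.9981c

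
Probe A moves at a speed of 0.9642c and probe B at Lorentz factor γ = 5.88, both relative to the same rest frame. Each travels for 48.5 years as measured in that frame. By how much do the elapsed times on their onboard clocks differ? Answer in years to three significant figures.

A: γ = 1/√(1 − 0.9642²) = 1/√0.07032 = 3.771; τ_A = 48.5/3.771 = 12.86 years.
B: γ = 5.88; τ_B = 48.5/5.880 = 8.248 years.

|τ_A − τ_B| = 4.61 years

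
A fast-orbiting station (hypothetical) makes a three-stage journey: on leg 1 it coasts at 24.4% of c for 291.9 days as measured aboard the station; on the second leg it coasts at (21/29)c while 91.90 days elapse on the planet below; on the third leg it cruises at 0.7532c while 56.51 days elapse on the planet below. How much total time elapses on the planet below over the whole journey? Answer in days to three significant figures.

Leg 1: β = 0.244; γ = 1/√(1 − 0.244²) = 1/√0.9405 = 1.031; Δt_1 = 1.031 × 291.9 = 301.0 days.
Leg 2: 91.90 days is already measured on the planet below.
Leg 3: 56.51 days is already measured on the planet below.
Total: 301.0 + 91.90 + 56.51 days.

Δt = 449 days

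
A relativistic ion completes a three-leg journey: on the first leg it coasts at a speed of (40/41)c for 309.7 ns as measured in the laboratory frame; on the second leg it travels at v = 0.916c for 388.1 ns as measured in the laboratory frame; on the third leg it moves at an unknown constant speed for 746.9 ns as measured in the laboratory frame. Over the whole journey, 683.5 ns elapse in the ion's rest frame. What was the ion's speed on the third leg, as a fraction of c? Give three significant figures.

β = 0.788

Leg 1: γ = 1/√(1 − (40/41)²) = 41/9 ≈ 4.556; τ_1 = 309.7/4.556 = 67.98 ns.
Leg 2: γ = 1/√(1 − 0.916²) = 1/√0.1609 = 2.493; τ_2 = 388.1/2.493 = 155.7 ns.
Leg 3: speed unknown; τ_3 = 746.9/γ_3.
Total proper time: 67.98 + 155.7 + τ_3 = 683.5, so τ_3 = 683.5 − 223.7 = 459.8 ns.
γ_3 = 746.9/459.8 = 1.624; β = √(1 − 1/γ²) = √0.6210.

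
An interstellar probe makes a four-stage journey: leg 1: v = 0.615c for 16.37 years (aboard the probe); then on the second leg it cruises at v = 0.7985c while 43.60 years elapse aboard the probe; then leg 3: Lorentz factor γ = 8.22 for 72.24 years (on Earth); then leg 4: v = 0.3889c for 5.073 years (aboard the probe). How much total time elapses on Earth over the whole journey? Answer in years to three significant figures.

Leg 1: γ = 1/√(1 − 0.615²) = 1/√0.6218 = 1.268; Δt_1 = 1.268 × 16.37 = 20.76 years.
Leg 2: γ = 1/√(1 − 0.7985²) = 1/√0.3624 = 1.661; Δt_2 = 1.661 × 43.60 = 72.43 years.
Leg 3: 72.24 years is already measured on Earth.
Leg 4: γ = 1/√(1 − 0.3889²) = 1/√0.8488 = 1.085; Δt_4 = 1.085 × 5.073 = 5.506 years.
Total: 20.76 + 72.43 + 72.24 + 5.506 years.

Δt = 171 years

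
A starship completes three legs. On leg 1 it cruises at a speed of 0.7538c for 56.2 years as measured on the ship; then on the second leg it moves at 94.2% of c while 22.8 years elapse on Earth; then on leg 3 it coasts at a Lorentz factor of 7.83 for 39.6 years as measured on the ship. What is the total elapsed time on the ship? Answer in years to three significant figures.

Leg 1: 56.2 years is already measured on the ship.
Leg 2: β = 0.942; γ = 1/√(1 − 0.942²) = 1/√0.1126 = 2.980; τ_2 = 22.8/2.980 = 7.652 years.
Leg 3: 39.6 years is already measured on the ship.
Total: 56.20 + 7.652 + 39.60 years.

τ = 103 years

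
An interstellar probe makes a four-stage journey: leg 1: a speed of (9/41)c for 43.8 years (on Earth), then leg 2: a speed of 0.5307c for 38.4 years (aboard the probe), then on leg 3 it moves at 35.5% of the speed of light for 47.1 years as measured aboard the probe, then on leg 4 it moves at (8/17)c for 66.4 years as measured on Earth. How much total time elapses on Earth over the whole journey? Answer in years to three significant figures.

Leg 1: 43.8 years is already measured on Earth.
Leg 2: γ = 1/√(1 − 0.5307²) = 1/√0.7184 = 1.180; Δt_2 = 1.180 × 38.4 = 45.31 years.
Leg 3: β = 0.355; γ = 1/√(1 − 0.355²) = 1/√0.8740 = 1.070; Δt_3 = 1.070 × 47.1 = 50.38 years.
Leg 4: 66.4 years is already measured on Earth.
Total: 43.80 + 45.31 + 50.38 + 66.40 years.

Δt = 206 years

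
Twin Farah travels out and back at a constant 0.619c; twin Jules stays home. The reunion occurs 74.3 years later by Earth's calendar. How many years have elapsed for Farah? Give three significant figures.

τ = 58.4 years

γ = 1/√(1 − 0.619²) = 1/√0.6168 = 1.273
Farah's clock measures proper time along the trip: τ = Δt/γ = 74.3/1.273 years.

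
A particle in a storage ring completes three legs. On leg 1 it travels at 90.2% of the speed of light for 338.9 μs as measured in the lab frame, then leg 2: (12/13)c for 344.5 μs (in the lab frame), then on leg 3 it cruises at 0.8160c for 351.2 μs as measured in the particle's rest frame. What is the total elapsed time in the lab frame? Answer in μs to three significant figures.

Δt = 1290 μs

Leg 1: 338.9 μs is already measured in the lab frame.
Leg 2: 344.5 μs is already measured in the lab frame.
Leg 3: γ = 1/√(1 − 0.8160²) = 1/√0.3341 = 1.730; Δt_3 = 1.730 × 351.2 = 607.6 μs.
Total: 338.9 + 344.5 + 607.6 μs.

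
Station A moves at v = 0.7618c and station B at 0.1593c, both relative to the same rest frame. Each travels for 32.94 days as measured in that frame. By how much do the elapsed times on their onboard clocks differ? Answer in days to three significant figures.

A: γ = 1/√(1 − 0.7618²) = 1/√0.4197 = 1.544; τ_A = 32.94/1.544 = 21.34 days.
B: γ = 1/√(1 − 0.1593²) = 1/√0.9746 = 1.013; τ_B = 32.94/1.013 = 32.52 days.

|τ_A − τ_B| = 11.2 days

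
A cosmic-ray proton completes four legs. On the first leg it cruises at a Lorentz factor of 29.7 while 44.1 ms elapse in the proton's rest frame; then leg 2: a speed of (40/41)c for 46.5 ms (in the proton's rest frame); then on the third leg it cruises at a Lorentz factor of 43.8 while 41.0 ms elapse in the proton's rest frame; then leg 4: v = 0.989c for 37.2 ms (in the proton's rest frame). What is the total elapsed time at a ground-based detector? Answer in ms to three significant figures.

Leg 1: γ = 29.7; Δt_1 = 29.70 × 44.1 = 1310 ms.
Leg 2: γ = 1/√(1 − (40/41)²) = 41/9 ≈ 4.556; Δt_2 = 4.556 × 46.5 = 211.8 ms.
Leg 3: γ = 43.8; Δt_3 = 43.80 × 41.0 = 1796 ms.
Leg 4: γ = 1/√(1 − 0.989²) = 1/√0.02188 = 6.761; Δt_4 = 6.761 × 37.2 = 251.5 ms.
Total: 1310 + 211.8 + 1796 + 251.5 ms.

Δt = 3570 ms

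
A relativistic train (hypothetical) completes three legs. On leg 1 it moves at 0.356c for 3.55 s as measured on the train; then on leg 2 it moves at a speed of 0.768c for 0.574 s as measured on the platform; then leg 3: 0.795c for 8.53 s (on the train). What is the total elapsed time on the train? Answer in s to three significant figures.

τ = 12.4 s

Leg 1: 3.55 s is already measured on the train.
Leg 2: γ = 1/√(1 − 0.768²) = 1/√0.4102 = 1.561; τ_2 = 0.574/1.561 = 0.3676 s.
Leg 3: 8.53 s is already measured on the train.
Total: 3.550 + 0.3676 + 8.530 s.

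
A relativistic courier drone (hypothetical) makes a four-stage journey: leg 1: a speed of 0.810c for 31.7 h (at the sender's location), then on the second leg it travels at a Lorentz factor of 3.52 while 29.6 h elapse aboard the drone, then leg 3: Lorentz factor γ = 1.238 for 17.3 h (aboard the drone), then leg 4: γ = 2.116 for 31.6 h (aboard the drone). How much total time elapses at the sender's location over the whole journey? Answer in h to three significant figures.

Δt = 224 h

Leg 1: 31.7 h is already measured at the sender's location.
Leg 2: γ = 3.52; Δt_2 = 3.520 × 29.6 = 104.2 h.
Leg 3: γ = 1.238; Δt_3 = 1.238 × 17.3 = 21.42 h.
Leg 4: γ = 2.116; Δt_4 = 2.116 × 31.6 = 66.87 h.
Total: 31.70 + 104.2 + 21.42 + 66.87 h.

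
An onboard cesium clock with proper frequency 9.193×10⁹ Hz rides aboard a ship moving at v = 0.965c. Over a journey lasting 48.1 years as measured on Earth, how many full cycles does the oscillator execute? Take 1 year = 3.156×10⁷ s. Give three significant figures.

γ = 1/√(1 − 0.965²) = 1/√0.06878 = 3.813
The oscillator's own cycle count is N = f × τ where τ is the proper time on the ship. τ = Δt/γ = 48.1/3.813 = 12.61 years = 3.981×10⁸ s.
N = 9.193×10⁹ × 3.981×10⁸ = 3.660×10¹⁸.

N = 3.66×10¹⁸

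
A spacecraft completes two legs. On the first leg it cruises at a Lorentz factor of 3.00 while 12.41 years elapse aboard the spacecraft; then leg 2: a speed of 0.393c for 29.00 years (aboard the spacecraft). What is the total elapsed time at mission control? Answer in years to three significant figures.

Leg 1: γ = 3.00; Δt_1 = 3.000 × 12.41 = 37.23 years.
Leg 2: γ = 1/√(1 − 0.393²) = 1/√0.8456 = 1.088; Δt_2 = 1.088 × 29.00 = 31.54 years.
Total: 37.23 + 31.54 years.

Δt = 68.8 years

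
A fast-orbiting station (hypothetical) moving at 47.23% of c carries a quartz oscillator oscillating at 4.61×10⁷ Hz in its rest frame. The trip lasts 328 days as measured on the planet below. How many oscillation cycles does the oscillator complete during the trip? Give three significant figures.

β = 0.4723; γ = 1/√(1 − 0.4723²) = 1/√0.7769 = 1.135
The oscillator's own cycle count is N = f × τ where τ is the proper time aboard the station. τ = Δt/γ = 328/1.135 = 289.1 days = 2.498×10⁷ s.
N = 4.61×10⁷ × 2.498×10⁷ = 1.152×10¹⁵.

N = 1.15×10¹⁵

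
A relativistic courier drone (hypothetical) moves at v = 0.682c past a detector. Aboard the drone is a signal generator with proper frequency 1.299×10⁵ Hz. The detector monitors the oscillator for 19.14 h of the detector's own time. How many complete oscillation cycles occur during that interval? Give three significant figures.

N = 6.55×10⁹

γ = 1/√(1 − 0.682²) = 1/√0.5349 = 1.367
During 19.14 h of lab time, the oscillator's proper time advances by τ = Δt/γ = 19.14/1.367 = 14.00 h = 5.039×10⁴ s.
N = f × τ = 1.299×10⁵ × 5.039×10⁴ = 6.546×10⁹.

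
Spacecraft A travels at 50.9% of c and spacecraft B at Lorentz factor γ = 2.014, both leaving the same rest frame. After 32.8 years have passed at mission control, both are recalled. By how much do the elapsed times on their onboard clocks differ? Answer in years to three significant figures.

A: β = 0.509; γ = 1/√(1 − 0.509²) = 1/√0.7409 = 1.162; τ_A = 32.8/1.162 = 28.23 years.
B: γ = 2.014; τ_B = 32.8/2.014 = 16.29 years.

|τ_A − τ_B| = 11.9 years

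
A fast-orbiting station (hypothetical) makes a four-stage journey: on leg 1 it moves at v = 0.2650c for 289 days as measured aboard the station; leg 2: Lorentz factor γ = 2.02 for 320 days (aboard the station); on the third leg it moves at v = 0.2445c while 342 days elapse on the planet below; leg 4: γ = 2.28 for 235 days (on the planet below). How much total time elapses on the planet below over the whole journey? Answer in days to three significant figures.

Leg 1: γ = 1/√(1 − 0.2650²) = 1/√0.9298 = 1.037; Δt_1 = 1.037 × 289 = 299.7 days.
Leg 2: γ = 2.02; Δt_2 = 2.020 × 320 = 646.4 days.
Leg 3: 342 days is already measured on the planet below.
Leg 4: 235 days is already measured on the planet below.
Total: 299.7 + 646.4 + 342.0 + 235.0 days.

Δt = 1520 days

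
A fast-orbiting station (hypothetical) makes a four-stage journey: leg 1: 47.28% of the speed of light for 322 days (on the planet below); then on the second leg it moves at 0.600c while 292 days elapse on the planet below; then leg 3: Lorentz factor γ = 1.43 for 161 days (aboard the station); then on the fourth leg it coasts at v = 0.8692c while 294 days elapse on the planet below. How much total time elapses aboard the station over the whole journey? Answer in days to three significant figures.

Leg 1: β = 0.4728; γ = 1/√(1 − 0.4728²) = 1/√0.7765 = 1.135; τ_1 = 322/1.135 = 283.7 days.
Leg 2: γ = 1/√(1 − 0.600²) = 5/4 = 1.250; τ_2 = 292/1.250 = 233.6 days.
Leg 3: 161 days is already measured aboard the station.
Leg 4: γ = 1/√(1 − 0.8692²) = 1/√0.2445 = 2.022; τ_4 = 294/2.022 = 145.4 days.
Total: 283.7 + 233.6 + 161.0 + 145.4 days.

τ = 824 days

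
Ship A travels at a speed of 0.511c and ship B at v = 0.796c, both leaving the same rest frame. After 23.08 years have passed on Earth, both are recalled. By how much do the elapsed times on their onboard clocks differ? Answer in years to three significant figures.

A: γ = 1/√(1 − 0.511²) = 1/√0.7389 = 1.163; τ_A = 23.08/1.163 = 19.84 years.
B: γ = 1/√(1 − 0.796²) = 1/√0.3664 = 1.652; τ_B = 23.08/1.652 = 13.97 years.

|τ_A − τ_B| = 5.87 years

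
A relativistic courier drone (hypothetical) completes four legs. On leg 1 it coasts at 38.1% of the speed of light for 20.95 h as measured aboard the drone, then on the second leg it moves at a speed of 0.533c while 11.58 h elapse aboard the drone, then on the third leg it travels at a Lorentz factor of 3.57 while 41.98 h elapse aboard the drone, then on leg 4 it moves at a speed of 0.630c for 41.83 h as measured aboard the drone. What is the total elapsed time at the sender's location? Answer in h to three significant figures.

Leg 1: β = 0.381; γ = 1/√(1 − 0.381²) = 1/√0.8548 = 1.082; Δt_1 = 1.082 × 20.95 = 22.66 h.
Leg 2: γ = 1/√(1 − 0.533²) = 1/√0.7159 = 1.182; Δt_2 = 1.182 × 11.58 = 13.69 h.
Leg 3: γ = 3.57; Δt_3 = 3.570 × 41.98 = 149.9 h.
Leg 4: γ = 1/√(1 − 0.630²) = 1/√0.6031 = 1.288; Δt_4 = 1.288 × 41.83 = 53.86 h.
Total: 22.66 + 13.69 + 149.9 + 53.86 h.

Δt = 240 h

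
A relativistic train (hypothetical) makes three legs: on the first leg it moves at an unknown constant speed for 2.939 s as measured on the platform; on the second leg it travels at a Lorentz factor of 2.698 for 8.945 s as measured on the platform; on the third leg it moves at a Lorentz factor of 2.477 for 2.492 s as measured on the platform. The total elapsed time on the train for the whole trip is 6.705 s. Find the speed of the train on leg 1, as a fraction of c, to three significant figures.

β = 0.585

Leg 1: speed unknown; τ_1 = 2.939/γ_1.
Leg 2: γ = 2.698; τ_2 = 8.945/2.698 = 3.315 s.
Leg 3: γ = 2.477; τ_3 = 2.492/2.477 = 1.006 s.
Total proper time: τ_1 + 3.315 + 1.006 = 6.705, so τ_1 = 6.705 − 4.321 = 2.384 s.
γ_1 = 2.939/2.384 = 1.233; β = √(1 − 1/γ²) = √0.3423.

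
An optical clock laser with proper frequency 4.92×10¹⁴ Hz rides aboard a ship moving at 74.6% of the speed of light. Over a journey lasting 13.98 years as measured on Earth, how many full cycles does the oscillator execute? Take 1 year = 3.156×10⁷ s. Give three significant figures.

β = 0.746; γ = 1/√(1 − 0.746²) = 1/√0.4435 = 1.502
The oscillator's own cycle count is N = f × τ where τ is the proper time on the ship. τ = Δt/γ = 13.98/1.502 = 9.310 years = 2.938×10⁸ s.
N = 4.92×10¹⁴ × 2.938×10⁸ = 1.446×10²³.

N = 1.45×10²³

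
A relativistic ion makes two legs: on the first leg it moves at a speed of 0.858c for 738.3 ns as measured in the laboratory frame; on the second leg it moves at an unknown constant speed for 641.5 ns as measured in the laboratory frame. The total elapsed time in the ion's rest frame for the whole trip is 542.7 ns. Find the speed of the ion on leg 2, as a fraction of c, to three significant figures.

Leg 1: γ = 1/√(1 − 0.858²) = 1/√0.2638 = 1.947; τ_1 = 738.3/1.947 = 379.2 ns.
Leg 2: speed unknown; τ_2 = 641.5/γ_2.
Total proper time: 379.2 + τ_2 = 542.7, so τ_2 = 542.7 − 379.2 = 163.5 ns.
γ_2 = 641.5/163.5 = 3.924; β = √(1 − 1/γ²) = √0.9351.

β = 0.967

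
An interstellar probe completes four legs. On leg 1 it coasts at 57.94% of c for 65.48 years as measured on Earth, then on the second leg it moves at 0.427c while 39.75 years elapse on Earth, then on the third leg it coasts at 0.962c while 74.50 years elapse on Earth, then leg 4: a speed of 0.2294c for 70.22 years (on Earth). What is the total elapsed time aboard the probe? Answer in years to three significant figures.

Leg 1: β = 0.5794; γ = 1/√(1 − 0.5794²) = 1/√0.6643 = 1.227; τ_1 = 65.48/1.227 = 53.37 years.
Leg 2: γ = 1/√(1 − 0.427²) = 1/√0.8177 = 1.106; τ_2 = 39.75/1.106 = 35.94 years.
Leg 3: γ = 1/√(1 − 0.962²) = 1/√0.07456 = 3.662; τ_3 = 74.50/3.662 = 20.34 years.
Leg 4: γ = 1/√(1 − 0.2294²) = 1/√0.9474 = 1.027; τ_4 = 70.22/1.027 = 68.35 years.
Total: 53.37 + 35.94 + 20.34 + 68.35 years.

τ = 178 years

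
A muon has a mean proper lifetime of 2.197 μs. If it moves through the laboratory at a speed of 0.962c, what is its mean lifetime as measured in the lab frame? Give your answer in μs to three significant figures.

Δt = 8.05 μs

γ = 1/√(1 − 0.962²) = 1/√0.07456 = 3.662
The rest-frame lifetime is the proper time; the lab measures the dilated interval Δt = γτ₀ = 3.662 × 2.197 μs.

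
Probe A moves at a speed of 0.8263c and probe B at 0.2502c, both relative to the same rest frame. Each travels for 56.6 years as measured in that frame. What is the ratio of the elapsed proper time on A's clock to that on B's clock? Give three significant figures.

A: γ = 1/√(1 − 0.8263²) = 1/√0.3172 = 1.775. B: γ = 1/√(1 − 0.2502²) = 1/√0.9374 = 1.033.
τ_A/τ_B = γ_B/γ_A = 1.033/1.775 = 0.5817, so τ_A/τ_B = 0.5817.

τ_A/τ_B = 0.582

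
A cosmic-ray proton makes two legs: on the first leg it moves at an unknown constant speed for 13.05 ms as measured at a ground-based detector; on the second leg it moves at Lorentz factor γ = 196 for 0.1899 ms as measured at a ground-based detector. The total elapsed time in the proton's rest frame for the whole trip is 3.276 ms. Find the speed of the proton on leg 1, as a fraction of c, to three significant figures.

Leg 1: speed unknown; τ_1 = 13.05/γ_1.
Leg 2: γ = 196; τ_2 = 0.1899/196.0 = 9.689×10⁻⁴ ms.
Total proper time: τ_1 + 9.689×10⁻⁴ = 3.276, so τ_1 = 3.276 − 9.689×10⁻⁴ = 3.275 ms.
γ_1 = 13.05/3.275 = 3.985; β = √(1 − 1/γ²) = √0.9370.

β = 0.968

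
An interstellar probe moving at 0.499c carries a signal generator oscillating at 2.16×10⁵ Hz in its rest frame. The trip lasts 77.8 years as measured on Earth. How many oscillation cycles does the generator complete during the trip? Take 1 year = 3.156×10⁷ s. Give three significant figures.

N = 4.60×10¹⁴

γ = 1/√(1 − 0.499²) = 1/√0.7510 = 1.154
The oscillator's own cycle count is N = f × τ where τ is the proper time aboard the probe. τ = Δt/γ = 77.8/1.154 = 67.42 years = 2.128×10⁹ s.
N = 2.16×10⁵ × 2.128×10⁹ = 4.596×10¹⁴.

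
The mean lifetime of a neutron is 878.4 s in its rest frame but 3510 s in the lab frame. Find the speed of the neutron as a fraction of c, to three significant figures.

v = 0.968c

γ = Δt/τ₀ = 3510/878.4 = 3.996
β = √(1 − 1/γ²) = √(1 − 0.06263) = √0.9374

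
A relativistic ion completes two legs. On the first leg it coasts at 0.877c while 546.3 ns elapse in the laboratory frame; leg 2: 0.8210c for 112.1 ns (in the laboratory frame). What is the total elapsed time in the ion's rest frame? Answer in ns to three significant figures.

Leg 1: γ = 1/√(1 − 0.877²) = 1/√0.2309 = 2.081; τ_1 = 546.3/2.081 = 262.5 ns.
Leg 2: γ = 1/√(1 − 0.8210²) = 1/√0.3260 = 1.752; τ_2 = 112.1/1.752 = 64.00 ns.
Total: 262.5 + 64.00 ns.

τ = 326 ns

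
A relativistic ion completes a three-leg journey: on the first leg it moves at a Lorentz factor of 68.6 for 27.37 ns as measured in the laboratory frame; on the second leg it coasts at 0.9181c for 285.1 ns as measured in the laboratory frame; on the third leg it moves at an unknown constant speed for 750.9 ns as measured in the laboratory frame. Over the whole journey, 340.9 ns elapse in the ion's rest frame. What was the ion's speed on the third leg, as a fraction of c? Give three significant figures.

β = 0.953

Leg 1: γ = 68.6; τ_1 = 27.37/68.60 = 0.3990 ns.
Leg 2: γ = 1/√(1 − 0.9181²) = 1/√0.1571 = 2.523; τ_2 = 285.1/2.523 = 113.0 ns.
Leg 3: speed unknown; τ_3 = 750.9/γ_3.
Total proper time: 0.3990 + 113.0 + τ_3 = 340.9, so τ_3 = 340.9 − 113.4 = 227.5 ns.
γ_3 = 750.9/227.5 = 3.301; β = √(1 − 1/γ²) = √0.9082.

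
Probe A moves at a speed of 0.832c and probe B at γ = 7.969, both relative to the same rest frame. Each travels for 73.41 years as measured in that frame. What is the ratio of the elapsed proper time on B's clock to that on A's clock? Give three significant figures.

A: γ = 1/√(1 − 0.832²) = 1/√0.3078 = 1.803. B: γ = 7.969.
τ_A/τ_B = γ_B/γ_A = 7.969/1.803 = 4.421, so τ_B/τ_A = 0.2262.

τ_B/τ_A = 0.226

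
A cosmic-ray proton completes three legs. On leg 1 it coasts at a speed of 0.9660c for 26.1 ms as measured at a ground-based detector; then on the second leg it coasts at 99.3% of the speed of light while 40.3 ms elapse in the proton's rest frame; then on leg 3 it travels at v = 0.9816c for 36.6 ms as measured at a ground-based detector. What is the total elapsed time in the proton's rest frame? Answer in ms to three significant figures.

τ = 54.0 ms

Leg 1: γ = 1/√(1 − 0.9660²) = 1/√0.06684 = 3.868; τ_1 = 26.1/3.868 = 6.748 ms.
Leg 2: 40.3 ms is already measured in the proton's rest frame.
Leg 3: γ = 1/√(1 − 0.9816²) = 1/√0.03646 = 5.237; τ_3 = 36.6/5.237 = 6.989 ms.
Total: 6.748 + 40.30 + 6.989 ms.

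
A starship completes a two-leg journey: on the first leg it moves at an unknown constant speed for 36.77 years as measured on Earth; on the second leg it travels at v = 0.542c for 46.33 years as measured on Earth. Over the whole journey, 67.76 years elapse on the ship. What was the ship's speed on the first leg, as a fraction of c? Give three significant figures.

Leg 1: speed unknown; τ_1 = 36.77/γ_1.
Leg 2: γ = 1/√(1 − 0.542²) = 1/√0.7062 = 1.190; τ_2 = 46.33/1.190 = 38.93 years.
Total proper time: τ_1 + 38.93 = 67.76, so τ_1 = 67.76 − 38.93 = 28.83 years.
γ_1 = 36.77/28.83 = 1.276; β = √(1 − 1/γ²) = √0.3854.

β = 0.621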